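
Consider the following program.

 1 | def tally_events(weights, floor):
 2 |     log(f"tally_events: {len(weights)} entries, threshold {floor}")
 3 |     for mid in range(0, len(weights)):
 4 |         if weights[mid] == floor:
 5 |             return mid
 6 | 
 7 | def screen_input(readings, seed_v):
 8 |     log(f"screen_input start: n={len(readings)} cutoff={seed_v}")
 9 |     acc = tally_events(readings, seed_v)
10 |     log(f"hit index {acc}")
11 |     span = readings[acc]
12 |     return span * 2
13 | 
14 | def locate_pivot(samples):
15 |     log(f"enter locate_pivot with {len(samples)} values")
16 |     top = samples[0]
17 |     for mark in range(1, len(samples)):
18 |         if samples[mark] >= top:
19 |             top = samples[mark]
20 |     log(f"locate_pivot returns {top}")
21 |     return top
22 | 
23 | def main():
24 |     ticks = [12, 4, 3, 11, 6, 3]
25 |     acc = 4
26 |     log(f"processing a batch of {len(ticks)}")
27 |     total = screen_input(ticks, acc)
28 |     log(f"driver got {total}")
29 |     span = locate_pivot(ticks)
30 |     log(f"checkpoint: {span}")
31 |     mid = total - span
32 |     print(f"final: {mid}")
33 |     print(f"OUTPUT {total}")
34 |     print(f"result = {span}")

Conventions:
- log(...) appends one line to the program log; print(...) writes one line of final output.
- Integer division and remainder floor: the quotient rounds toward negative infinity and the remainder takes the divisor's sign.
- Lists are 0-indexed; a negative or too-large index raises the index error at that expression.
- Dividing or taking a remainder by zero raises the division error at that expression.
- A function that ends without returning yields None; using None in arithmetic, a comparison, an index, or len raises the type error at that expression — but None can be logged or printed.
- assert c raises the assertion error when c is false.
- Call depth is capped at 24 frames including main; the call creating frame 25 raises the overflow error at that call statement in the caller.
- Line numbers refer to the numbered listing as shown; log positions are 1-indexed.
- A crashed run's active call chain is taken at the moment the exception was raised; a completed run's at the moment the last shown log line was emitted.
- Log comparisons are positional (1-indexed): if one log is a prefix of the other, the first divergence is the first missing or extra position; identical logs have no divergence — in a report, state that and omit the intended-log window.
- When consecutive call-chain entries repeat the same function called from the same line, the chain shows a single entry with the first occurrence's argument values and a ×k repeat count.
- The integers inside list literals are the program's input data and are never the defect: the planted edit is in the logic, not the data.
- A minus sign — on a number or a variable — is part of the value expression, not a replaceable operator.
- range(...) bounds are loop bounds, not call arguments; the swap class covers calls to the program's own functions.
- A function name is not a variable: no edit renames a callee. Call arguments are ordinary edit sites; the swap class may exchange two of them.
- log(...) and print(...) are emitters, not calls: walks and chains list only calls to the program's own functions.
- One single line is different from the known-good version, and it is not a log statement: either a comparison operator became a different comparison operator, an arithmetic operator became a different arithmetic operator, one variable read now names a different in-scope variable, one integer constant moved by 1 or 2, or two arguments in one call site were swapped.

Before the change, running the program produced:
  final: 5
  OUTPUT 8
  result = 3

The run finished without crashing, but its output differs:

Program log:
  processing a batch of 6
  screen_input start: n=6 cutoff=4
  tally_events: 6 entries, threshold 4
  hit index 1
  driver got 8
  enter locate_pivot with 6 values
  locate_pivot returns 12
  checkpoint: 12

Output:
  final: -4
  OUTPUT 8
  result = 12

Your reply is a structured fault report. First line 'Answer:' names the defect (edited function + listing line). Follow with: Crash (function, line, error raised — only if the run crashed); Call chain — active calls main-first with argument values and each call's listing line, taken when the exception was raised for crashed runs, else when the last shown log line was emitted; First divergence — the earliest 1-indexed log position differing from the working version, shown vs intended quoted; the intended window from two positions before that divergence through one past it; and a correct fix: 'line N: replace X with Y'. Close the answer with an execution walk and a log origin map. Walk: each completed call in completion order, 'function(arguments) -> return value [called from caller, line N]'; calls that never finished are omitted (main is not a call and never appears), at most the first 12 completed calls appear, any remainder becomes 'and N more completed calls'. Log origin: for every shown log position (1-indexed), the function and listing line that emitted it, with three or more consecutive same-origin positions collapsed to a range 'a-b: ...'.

Answer: the defect is in locate_pivot at line 18.
Key fact: Everything matches until log position 7, which reads 'locate_pivot returns 12' in place of 'locate_pivot returns 3'.
Call chain: main.
First divergence: at position 7 the run shows 'locate_pivot returns 12' where the working version logs 'locate_pivot returns 3'.
Intended log window:
  5: driver got 8
  6: enter locate_pivot with 6 values
  7: locate_pivot returns 3
  8: checkpoint: 3
Execution walk:
  tally_events([12, 4, 3, 11, 6, 3], 4) -> 1  [called from screen_input, line 9]
  screen_input([12, 4, 3, 11, 6, 3], 4) -> 8  [called from main, line 27]
  locate_pivot([12, 4, 3, 11, 6, 3]) -> 12  [called from main, line 29]
Log origins:
  1 — main, line 26
  2 — screen_input, line 8
  3 — tally_events, line 2
  4 — screen_input, line 10
  5 — main, line 28
  6 — locate_pivot, line 15
  7 — locate_pivot, line 20
  8 — main, line 30
A correct fix: line 18: replace `>=` with `<`.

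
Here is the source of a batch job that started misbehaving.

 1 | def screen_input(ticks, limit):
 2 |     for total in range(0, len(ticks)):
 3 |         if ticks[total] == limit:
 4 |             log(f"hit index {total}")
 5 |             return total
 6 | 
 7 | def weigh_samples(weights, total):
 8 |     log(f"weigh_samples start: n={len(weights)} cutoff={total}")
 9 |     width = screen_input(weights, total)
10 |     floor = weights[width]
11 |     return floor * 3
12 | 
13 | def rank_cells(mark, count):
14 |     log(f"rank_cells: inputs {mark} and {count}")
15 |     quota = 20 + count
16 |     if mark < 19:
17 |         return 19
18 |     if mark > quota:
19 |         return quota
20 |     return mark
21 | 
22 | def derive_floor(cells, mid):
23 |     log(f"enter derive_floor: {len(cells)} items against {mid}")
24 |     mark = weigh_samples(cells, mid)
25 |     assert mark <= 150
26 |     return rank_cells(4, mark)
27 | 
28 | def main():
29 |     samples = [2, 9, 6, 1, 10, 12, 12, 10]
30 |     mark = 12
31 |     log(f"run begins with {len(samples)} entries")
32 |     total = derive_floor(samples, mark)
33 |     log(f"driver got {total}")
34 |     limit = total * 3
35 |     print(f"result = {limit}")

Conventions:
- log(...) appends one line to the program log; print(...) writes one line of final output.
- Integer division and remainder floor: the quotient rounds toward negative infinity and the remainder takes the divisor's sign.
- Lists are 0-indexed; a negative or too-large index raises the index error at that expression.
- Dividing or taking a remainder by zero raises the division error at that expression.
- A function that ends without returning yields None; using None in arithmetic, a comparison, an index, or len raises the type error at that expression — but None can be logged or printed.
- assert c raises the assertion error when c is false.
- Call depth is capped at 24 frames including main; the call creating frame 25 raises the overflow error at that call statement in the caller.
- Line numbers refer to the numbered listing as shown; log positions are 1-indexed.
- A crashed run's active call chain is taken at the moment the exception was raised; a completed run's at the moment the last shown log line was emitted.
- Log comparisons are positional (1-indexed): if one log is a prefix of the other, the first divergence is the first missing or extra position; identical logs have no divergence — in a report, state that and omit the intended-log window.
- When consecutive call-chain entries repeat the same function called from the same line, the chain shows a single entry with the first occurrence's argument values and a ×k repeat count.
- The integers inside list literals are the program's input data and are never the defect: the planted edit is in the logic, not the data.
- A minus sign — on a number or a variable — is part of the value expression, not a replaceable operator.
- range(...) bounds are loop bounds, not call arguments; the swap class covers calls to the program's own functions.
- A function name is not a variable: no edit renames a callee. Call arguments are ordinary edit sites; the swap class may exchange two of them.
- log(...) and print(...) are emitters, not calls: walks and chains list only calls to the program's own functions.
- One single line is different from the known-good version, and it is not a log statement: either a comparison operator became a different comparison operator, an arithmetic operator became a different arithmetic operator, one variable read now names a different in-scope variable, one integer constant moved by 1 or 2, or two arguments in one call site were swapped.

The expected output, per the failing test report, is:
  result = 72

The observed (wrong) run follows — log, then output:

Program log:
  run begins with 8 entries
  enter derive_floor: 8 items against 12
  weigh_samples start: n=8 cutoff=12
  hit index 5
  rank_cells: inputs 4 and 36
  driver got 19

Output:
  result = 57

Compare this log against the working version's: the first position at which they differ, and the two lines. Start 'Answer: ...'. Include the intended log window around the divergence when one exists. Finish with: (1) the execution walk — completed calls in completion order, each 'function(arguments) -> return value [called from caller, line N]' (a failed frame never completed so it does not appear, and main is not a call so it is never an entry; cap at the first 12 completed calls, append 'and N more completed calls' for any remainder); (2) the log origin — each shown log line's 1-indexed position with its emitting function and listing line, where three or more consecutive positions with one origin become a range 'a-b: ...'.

Answer: position 5 — the shown line 'rank_cells: inputs 4 and 36' should read 'rank_cells: inputs 36 and 4'.
Intended log window:
  3: weigh_samples start: n=8 cutoff=12
  4: hit index 5
  5: rank_cells: inputs 36 and 4
  6: driver got 24
Execution walk:
  screen_input([2, 9, 6, 1, 10, 12, 12, 10], 12) -> 5  [called from weigh_samples, line 9]
  weigh_samples([2, 9, 6, 1, 10, 12, 12, 10], 12) -> 36  [called from derive_floor, line 24]
  rank_cells(4, 36) -> 19  [called from derive_floor, line 26]
  derive_floor([2, 9, 6, 1, 10, 12, 12, 10], 12) -> 19  [called from main, line 32]
Log line origins:
  1: logged in main at line 31
  2: logged in derive_floor at line 23
  3: logged in weigh_samples at line 8
  4: logged in screen_input at line 4
  5: logged in rank_cells at line 14
  6: logged in main at line 33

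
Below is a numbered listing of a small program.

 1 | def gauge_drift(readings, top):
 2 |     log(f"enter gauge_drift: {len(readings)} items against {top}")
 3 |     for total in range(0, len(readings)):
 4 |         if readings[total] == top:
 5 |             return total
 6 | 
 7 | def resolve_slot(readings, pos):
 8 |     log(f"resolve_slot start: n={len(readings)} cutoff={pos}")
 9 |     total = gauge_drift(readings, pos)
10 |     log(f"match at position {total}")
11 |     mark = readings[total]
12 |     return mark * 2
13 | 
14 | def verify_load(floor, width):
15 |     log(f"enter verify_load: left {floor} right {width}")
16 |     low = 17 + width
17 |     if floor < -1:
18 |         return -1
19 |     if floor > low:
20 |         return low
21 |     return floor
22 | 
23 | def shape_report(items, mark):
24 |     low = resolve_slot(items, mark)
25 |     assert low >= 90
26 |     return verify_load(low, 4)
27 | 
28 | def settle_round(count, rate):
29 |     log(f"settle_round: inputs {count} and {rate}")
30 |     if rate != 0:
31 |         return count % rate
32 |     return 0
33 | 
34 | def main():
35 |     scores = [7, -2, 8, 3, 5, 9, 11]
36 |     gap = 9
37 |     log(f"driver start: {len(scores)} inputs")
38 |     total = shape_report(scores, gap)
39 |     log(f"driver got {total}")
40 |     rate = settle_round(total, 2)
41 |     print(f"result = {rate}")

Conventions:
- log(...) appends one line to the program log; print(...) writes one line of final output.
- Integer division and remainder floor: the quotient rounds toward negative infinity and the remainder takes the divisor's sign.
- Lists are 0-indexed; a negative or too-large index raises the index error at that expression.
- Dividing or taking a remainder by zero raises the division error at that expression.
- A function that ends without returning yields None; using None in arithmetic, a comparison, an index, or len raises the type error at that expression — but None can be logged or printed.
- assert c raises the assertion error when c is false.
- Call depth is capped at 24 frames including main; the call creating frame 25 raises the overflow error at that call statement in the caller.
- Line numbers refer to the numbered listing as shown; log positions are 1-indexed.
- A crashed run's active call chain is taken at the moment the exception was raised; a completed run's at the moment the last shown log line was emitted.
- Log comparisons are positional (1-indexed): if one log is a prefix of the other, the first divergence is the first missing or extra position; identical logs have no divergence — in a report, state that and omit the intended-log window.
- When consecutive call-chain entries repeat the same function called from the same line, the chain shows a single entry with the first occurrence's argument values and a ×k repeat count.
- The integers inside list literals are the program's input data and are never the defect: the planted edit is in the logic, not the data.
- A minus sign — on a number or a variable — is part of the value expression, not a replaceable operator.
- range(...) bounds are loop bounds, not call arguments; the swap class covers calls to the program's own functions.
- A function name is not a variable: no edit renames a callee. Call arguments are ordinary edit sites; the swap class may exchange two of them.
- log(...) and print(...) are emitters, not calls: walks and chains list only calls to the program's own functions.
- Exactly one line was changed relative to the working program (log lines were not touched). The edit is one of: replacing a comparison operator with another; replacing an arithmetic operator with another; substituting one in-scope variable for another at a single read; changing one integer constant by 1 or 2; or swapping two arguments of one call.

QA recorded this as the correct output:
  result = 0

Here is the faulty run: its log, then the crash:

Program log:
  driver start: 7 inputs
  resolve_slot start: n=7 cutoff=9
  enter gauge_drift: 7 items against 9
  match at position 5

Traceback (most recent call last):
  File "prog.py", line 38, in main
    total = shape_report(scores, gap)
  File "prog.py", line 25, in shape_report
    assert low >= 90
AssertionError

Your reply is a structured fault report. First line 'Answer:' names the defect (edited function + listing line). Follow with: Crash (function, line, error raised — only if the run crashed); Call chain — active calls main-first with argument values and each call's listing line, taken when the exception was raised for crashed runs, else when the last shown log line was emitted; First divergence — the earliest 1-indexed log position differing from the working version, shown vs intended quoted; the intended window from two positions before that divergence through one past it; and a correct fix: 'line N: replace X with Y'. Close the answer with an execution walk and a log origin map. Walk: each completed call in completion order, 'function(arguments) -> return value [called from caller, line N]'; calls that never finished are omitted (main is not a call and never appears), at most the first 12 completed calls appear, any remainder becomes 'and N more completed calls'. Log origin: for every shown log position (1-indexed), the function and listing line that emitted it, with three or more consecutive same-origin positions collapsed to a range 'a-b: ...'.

Answer: the defect is in shape_report at line 25.
The tell: The log ends early — 4 lines, where the working version next logs 'enter verify_load: left 18 right 4'.
Crash: shape_report, line 25, AssertionError.
Call chain: main -> shape_report([7, -2, 8, 3, 5, 9, 11], 9) (called at line 38).
First divergence: position 5; the shown log stops at 4 lines while the working version next logs 'enter verify_load: left 18 right 4'.
Intended log window:
  3: enter gauge_drift: 7 items against 9
  4: match at position 5
  5: enter verify_load: left 18 right 4
  6: driver got 18
Execution walk:
  gauge_drift([7, -2, 8, 3, 5, 9, 11], 9) -> 5  [called from resolve_slot, line 9]
  resolve_slot([7, -2, 8, 3, 5, 9, 11], 9) -> 18  [called from shape_report, line 24]
Origin of each log line:
  1: emitted by main (line 37)
  2: emitted by resolve_slot (line 8)
  3: emitted by gauge_drift (line 2)
  4: emitted by resolve_slot (line 10)
A correct fix: line 25: replace `>=` with `<=`.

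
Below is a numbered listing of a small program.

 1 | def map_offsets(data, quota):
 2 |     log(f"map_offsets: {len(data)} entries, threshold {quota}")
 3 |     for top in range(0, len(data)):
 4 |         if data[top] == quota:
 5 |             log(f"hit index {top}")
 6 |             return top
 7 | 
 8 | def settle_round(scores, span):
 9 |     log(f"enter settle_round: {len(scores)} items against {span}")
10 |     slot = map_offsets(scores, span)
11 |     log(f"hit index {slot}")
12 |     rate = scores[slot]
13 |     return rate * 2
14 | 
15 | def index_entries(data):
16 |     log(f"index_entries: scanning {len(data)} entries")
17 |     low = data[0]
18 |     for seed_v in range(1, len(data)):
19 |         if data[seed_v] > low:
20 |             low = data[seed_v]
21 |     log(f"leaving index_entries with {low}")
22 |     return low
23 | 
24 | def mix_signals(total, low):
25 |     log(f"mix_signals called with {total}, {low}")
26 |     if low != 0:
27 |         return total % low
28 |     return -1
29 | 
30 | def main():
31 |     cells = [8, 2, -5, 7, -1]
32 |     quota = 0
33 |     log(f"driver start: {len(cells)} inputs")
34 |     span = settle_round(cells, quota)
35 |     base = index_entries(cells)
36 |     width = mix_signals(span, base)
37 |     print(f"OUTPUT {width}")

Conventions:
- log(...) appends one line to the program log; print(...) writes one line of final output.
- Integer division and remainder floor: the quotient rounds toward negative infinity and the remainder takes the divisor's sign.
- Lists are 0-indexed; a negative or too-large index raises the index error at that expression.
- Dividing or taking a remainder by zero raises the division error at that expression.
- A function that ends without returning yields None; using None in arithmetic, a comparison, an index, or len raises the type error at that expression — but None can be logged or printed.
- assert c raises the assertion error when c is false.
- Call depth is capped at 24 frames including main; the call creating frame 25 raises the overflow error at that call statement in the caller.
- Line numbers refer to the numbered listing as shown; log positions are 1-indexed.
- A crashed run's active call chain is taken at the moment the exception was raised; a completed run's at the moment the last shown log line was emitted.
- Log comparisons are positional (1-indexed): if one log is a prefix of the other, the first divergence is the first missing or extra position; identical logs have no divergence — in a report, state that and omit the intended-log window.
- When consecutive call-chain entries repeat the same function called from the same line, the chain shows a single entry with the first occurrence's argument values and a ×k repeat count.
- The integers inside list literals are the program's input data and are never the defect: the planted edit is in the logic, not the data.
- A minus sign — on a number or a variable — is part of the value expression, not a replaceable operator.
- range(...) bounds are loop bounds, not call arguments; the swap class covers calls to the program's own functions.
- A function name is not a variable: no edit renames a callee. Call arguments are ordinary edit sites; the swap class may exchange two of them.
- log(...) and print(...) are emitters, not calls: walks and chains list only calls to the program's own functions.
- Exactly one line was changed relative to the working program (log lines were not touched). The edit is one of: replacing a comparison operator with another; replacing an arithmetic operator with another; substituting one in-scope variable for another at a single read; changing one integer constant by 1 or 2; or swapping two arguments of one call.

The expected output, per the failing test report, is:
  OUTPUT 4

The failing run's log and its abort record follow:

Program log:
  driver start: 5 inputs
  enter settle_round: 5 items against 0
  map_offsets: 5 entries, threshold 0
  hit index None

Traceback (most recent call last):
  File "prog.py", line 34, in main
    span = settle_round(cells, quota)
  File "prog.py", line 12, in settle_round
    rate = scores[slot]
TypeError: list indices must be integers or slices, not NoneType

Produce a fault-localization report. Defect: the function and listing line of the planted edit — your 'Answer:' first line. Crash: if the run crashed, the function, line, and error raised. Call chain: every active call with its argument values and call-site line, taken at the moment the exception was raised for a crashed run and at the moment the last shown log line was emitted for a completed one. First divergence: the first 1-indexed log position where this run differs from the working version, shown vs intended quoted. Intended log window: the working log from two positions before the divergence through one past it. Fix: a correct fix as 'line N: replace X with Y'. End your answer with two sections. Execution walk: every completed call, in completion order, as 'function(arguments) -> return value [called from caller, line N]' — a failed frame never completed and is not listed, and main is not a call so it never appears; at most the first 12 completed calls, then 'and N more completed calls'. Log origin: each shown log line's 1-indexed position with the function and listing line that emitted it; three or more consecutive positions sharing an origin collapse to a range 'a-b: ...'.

Answer: the defect is in main at line 32.
Key observation: Position 2 is the first bad log line: 'enter settle_round: 5 items against 0' should read 'enter settle_round: 5 items against 2'.
Crash: settle_round, line 12, TypeError.
Call chain: main -> settle_round([8, 2, -5, 7, -1], 0) (called at line 34).
First divergence: position 2 — the shown line 'enter settle_round: 5 items against 0' should read 'enter settle_round: 5 items against 2'.
Intended log window:
  1: driver start: 5 inputs
  2: enter settle_round: 5 items against 2
  3: map_offsets: 5 entries, threshold 2
Execution walk:
  map_offsets([8, 2, -5, 7, -1], 0) -> None  [called from settle_round, line 10]
Log line origins:
  1 — main, line 33
  2 — settle_round, line 9
  3 — map_offsets, line 2
  4 — settle_round, line 11
A correct fix: line 32: replace `0` with `2`.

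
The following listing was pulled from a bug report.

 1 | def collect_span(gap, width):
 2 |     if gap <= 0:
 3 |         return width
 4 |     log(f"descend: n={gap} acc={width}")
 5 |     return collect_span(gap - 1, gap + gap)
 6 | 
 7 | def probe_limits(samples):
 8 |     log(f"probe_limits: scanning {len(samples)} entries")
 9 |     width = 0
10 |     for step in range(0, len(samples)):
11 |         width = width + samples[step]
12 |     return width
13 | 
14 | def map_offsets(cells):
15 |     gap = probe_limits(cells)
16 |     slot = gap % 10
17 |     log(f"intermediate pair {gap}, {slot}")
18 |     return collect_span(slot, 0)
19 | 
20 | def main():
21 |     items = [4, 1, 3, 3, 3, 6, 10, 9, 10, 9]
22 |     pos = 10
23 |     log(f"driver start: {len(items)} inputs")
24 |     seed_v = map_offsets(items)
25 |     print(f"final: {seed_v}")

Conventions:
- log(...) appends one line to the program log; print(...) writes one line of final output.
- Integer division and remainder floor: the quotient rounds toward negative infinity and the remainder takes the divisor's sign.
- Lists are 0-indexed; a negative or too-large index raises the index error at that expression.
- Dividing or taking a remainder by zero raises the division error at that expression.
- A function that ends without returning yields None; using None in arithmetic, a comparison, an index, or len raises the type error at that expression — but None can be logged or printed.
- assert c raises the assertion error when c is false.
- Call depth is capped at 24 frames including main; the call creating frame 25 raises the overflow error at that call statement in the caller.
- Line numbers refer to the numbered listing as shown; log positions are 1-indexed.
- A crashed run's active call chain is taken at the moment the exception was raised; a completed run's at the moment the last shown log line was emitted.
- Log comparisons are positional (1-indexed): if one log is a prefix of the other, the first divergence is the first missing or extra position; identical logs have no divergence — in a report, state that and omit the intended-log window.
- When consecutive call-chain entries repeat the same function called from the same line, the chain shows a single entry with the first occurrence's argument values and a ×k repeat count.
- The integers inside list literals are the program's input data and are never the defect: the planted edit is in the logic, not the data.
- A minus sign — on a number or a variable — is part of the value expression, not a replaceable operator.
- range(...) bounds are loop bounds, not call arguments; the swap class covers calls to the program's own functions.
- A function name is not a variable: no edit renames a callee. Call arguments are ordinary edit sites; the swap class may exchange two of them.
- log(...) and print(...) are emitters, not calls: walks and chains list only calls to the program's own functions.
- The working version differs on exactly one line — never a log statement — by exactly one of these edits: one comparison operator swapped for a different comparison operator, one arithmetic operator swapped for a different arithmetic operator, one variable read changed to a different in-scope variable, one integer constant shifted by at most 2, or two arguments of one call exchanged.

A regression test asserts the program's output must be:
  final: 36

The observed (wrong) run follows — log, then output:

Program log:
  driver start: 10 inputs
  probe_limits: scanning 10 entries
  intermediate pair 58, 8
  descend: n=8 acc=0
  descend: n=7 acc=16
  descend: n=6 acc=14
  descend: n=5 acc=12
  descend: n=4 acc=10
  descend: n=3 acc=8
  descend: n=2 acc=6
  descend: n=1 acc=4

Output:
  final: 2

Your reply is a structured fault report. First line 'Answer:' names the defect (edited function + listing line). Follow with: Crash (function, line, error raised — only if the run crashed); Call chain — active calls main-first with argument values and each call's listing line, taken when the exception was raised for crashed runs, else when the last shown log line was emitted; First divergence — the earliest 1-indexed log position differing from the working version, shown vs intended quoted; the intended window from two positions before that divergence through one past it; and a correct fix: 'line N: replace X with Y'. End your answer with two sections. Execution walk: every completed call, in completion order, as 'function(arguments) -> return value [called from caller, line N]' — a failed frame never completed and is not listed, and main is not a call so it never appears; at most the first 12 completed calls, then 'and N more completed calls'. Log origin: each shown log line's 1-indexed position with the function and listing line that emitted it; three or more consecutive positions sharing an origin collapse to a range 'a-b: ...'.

Answer: the defect is in collect_span at line 5.
Key observation: Everything matches until log position 5, which reads 'descend: n=7 acc=16' in place of 'descend: n=7 acc=8'.
Call chain: main -> map_offsets([4, 1, 3, 3, 3, 6, 10, 9, 10, 9]) (called at line 24) -> collect_span(8, 0) (called at line 18) -> collect_span(7, 16) (called at line 5) ×7.
First divergence: at position 5 the run shows 'descend: n=7 acc=16' where the working version logs 'descend: n=7 acc=8'.
Intended log window:
  3: intermediate pair 58, 8
  4: descend: n=8 acc=0
  5: descend: n=7 acc=8
  6: descend: n=6 acc=15
Execution walk:
  probe_limits([4, 1, 3, 3, 3, 6, 10, 9, 10, 9]) -> 58  [called from map_offsets, line 15]
  collect_span(0, 2) -> 2  [called from collect_span, line 5]
  collect_span(1, 4) -> 2  [called from collect_span, line 5]
  collect_span(2, 6) -> 2  [called from collect_span, line 5]
  collect_span(3, 8) -> 2  [called from collect_span, line 5]
  collect_span(4, 10) -> 2  [called from collect_span, line 5]
  collect_span(5, 12) -> 2  [called from collect_span, line 5]
  collect_span(6, 14) -> 2  [called from collect_span, line 5]
  collect_span(7, 16) -> 2  [called from collect_span, line 5]
  collect_span(8, 0) -> 2  [called from map_offsets, line 18]
  map_offsets([4, 1, 3, 3, 3, 6, 10, 9, 10, 9]) -> 2  [called from main, line 24]
Origin of each log line:
  1: logged in main at line 23
  2: logged in probe_limits at line 8
  3: logged in map_offsets at line 17
  4-11: logged in collect_span at line 4
A correct fix: line 5: replace `gap + gap` with `width + gap`.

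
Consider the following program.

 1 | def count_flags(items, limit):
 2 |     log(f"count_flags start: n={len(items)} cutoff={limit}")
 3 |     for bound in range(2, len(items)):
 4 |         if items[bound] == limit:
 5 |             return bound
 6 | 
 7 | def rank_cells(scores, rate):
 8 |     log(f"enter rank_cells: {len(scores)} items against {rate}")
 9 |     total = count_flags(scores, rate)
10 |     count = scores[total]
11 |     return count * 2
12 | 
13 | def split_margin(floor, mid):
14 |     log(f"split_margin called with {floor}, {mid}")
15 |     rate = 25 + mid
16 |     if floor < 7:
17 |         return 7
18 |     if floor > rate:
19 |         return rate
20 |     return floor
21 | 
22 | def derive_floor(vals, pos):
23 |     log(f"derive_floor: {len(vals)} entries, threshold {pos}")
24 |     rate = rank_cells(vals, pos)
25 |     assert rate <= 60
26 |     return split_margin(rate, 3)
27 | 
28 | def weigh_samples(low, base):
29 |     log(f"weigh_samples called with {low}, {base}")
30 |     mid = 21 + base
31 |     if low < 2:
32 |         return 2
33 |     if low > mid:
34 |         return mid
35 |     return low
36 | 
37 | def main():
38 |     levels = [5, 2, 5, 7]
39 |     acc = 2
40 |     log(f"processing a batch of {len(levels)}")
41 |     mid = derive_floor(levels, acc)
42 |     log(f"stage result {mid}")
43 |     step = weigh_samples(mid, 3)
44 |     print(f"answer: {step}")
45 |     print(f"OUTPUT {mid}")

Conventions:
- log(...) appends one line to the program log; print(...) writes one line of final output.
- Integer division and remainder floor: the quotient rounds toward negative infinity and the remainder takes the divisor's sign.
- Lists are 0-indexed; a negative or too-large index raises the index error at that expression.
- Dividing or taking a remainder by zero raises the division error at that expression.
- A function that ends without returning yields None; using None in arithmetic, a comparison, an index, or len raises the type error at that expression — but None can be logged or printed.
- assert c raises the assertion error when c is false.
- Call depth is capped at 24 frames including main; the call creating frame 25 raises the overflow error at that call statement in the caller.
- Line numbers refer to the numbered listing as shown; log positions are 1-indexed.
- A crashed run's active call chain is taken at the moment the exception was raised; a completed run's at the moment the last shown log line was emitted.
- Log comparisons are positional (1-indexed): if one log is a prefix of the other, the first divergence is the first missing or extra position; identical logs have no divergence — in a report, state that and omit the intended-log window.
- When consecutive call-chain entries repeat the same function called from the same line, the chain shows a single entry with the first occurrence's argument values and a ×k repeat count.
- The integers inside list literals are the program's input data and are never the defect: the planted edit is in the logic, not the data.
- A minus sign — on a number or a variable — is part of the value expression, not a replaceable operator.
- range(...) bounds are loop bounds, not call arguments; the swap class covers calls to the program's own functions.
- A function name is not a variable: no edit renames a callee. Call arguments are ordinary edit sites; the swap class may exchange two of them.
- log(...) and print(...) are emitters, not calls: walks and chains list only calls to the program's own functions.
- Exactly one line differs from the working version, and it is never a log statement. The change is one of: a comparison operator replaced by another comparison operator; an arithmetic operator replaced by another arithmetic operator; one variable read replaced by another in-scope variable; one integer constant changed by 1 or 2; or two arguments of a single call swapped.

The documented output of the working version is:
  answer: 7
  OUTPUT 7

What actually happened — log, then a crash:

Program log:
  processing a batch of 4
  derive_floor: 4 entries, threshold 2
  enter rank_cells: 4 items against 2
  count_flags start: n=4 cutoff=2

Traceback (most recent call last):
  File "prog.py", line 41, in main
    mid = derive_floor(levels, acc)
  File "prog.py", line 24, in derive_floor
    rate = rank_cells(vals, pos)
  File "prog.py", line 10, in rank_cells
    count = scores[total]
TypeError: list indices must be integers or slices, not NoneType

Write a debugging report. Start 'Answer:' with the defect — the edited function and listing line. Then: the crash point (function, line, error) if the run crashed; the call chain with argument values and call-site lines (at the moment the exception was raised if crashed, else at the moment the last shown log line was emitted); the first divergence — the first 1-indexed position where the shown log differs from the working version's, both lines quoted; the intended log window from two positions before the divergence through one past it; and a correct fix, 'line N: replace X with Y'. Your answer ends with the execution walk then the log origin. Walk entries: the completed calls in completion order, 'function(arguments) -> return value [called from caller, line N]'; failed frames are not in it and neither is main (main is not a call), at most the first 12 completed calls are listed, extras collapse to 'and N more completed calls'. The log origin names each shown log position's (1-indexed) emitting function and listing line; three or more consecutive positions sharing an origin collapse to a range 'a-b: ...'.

Answer: the defect is in count_flags at line 3.
Key fact: Only 4 log lines were emitted before the run died; the intended continuation was 'split_margin called with 4, 3'.
Crash: rank_cells, line 10, TypeError.
Call chain: main -> derive_floor([5, 2, 5, 7], 2) (called at line 41) -> rank_cells([5, 2, 5, 7], 2) (called at line 24).
First divergence: position 5 (shown log ended at 4 lines; the working version continues: 'split_margin called with 4, 3').
Intended log window:
  3: enter rank_cells: 4 items against 2
  4: count_flags start: n=4 cutoff=2
  5: split_margin called with 4, 3
  6: stage result 7
Execution walk:
  count_flags([5, 2, 5, 7], 2) -> None  [called from rank_cells, line 9]
Log line origins:
  1: from main, line 40
  2: from derive_floor, line 23
  3: from rank_cells, line 8
  4: from count_flags, line 2
A correct fix: line 3: replace `2` with `0`.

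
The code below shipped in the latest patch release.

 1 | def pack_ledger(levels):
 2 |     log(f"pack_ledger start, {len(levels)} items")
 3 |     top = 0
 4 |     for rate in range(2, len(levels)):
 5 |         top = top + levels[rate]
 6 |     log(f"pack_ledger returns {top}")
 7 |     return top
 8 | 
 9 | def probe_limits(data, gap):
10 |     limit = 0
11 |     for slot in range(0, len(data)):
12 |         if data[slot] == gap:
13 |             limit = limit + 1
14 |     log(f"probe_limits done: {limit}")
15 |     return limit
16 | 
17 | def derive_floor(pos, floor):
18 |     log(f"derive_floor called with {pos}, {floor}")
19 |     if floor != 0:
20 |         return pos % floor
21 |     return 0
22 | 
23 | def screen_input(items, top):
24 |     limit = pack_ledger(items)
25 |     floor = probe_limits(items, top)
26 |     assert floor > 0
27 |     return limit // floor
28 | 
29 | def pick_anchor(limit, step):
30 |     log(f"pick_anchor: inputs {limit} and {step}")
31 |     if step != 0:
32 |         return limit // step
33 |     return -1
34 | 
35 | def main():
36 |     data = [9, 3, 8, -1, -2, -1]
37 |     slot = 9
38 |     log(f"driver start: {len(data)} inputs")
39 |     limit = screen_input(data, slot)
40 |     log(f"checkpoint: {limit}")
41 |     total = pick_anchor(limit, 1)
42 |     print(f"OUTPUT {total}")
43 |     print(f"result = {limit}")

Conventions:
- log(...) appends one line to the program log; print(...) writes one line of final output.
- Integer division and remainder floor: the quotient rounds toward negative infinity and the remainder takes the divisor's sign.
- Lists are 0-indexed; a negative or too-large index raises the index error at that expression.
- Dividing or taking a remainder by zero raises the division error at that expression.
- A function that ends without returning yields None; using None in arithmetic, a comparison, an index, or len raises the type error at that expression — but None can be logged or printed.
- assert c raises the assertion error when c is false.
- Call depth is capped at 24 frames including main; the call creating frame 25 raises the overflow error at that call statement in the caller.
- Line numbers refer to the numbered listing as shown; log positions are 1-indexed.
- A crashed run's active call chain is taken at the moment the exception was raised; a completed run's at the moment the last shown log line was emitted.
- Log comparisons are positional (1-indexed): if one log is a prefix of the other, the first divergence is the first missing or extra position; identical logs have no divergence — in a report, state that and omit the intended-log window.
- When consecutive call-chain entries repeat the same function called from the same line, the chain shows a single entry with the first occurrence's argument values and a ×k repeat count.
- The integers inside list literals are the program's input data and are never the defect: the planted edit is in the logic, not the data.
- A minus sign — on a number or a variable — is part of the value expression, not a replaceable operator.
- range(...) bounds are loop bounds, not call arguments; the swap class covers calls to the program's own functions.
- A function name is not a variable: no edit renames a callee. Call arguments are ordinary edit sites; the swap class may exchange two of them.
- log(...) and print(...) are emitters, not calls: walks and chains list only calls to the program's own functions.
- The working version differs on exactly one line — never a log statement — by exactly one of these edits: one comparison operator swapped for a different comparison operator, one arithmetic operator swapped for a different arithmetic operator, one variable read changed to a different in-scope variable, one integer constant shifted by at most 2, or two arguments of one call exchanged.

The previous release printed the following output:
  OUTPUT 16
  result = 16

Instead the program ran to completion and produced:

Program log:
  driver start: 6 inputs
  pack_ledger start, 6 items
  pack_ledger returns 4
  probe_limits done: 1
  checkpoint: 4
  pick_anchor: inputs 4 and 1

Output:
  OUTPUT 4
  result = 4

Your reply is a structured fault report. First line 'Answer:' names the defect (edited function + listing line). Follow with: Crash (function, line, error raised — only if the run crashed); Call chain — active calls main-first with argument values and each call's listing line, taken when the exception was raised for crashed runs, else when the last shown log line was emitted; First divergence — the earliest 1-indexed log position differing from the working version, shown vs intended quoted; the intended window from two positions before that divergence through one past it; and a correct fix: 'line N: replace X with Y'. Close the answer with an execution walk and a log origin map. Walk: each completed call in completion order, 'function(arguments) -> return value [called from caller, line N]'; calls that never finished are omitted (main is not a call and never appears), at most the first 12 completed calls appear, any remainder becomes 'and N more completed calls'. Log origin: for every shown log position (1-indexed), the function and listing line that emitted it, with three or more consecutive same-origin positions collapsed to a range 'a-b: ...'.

Answer: the defect is in pack_ledger at line 4.
The tell: Log line 3 is where behavior first shows: 'pack_ledger returns 4' appears instead of 'pack_ledger returns 16'.
Call chain: main -> pick_anchor(4, 1) (called at line 41).
First divergence: position 3 — the shown line 'pack_ledger returns 4' should read 'pack_ledger returns 16'.
Intended log window:
  1: driver start: 6 inputs
  2: pack_ledger start, 6 items
  3: pack_ledger returns 16
  4: probe_limits done: 1
Execution walk:
  pack_ledger([9, 3, 8, -1, -2, -1]) -> 4  [called from screen_input, line 24]
  probe_limits([9, 3, 8, -1, -2, -1], 9) -> 1  [called from screen_input, line 25]
  screen_input([9, 3, 8, -1, -2, -1], 9) -> 4  [called from main, line 39]
  pick_anchor(4, 1) -> 4  [called from main, line 41]
Log line origins:
  1 — main, line 38
  2 — pack_ledger, line 2
  3 — pack_ledger, line 6
  4 — probe_limits, line 14
  5 — main, line 40
  6 — pick_anchor, line 30
A correct fix: line 4: replace `2` with `0`.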